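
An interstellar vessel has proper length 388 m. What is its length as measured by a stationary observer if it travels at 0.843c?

Proper length L₀ = 388 m
γ = 1/√(1 - 0.843²) = 1.859
L = L₀/γ = 388/1.859 = 208.7 m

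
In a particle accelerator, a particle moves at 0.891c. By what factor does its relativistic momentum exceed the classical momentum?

p_rel = γmv, p_class = mv
Ratio = γ = 1/√(1 - 0.891²)
= 1/√(0.206119) = 2.203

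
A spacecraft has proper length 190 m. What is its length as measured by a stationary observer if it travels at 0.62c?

Proper length L₀ = 190 m
γ = 1/√(1 - 0.62²) = 1.2745
L = L₀/γ = 190/1.2745 = 149.1 m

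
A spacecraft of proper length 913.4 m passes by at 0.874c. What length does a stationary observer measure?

Proper length L₀ = 913.4 m
γ = 1/√(1 - 0.874²) = 2.058
L = L₀/γ = 913.4/2.058 = 443.8 m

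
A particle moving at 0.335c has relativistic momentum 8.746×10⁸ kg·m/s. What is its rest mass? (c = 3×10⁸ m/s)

γ = 1/√(1 - 0.335²) = 1.0613
v = 0.335 × 3×10⁸ = 1.005×10⁸ m/s
m = p/(γv) = 8.746×10⁸/(1.0613 × 1.005×10⁸) = 8.200 kg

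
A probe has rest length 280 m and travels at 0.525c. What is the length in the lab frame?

Proper length L₀ = 280 m
γ = 1/√(1 - 0.525²) = 1.175
L = L₀/γ = 280/1.175 = 238.3 m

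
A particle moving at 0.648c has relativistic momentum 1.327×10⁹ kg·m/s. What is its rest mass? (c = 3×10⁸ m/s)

γ = 1/√(1 - 0.648²) = 1.313
v = 0.648 × 3×10⁸ = 1.944×10⁸ m/s
m = p/(γv) = 1.327×10⁹/(1.313 × 1.944×10⁸) = 5.199 kg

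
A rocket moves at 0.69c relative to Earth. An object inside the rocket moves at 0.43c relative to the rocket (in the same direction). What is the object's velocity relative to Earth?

u = (u' + v)/(1 + u'v/c²)
Numerator: 0.43 + 0.69 = 1.12
Denominator: 1 + 0.2967 = 1.2967
u = 1.12/1.2967 = 0.8637c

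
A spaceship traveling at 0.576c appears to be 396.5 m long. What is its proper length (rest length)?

Contracted length L = 396.5 m
γ = 1/√(1 - 0.576²) = 1.2233
L₀ = γL = 1.2233 × 396.5 = 485.0 m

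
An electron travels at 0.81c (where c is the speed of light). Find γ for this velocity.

v/c = 0.81, so (v/c)² = 0.6561
1 - (v/c)² = 0.3439
γ = 1/√(0.3439) = 1.705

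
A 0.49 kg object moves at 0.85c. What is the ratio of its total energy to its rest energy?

E = γmc², E₀ = mc²
E/E₀ = γ = 1/√(1 - 0.85²) = 1.898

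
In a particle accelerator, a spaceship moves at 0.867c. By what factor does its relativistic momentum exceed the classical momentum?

p_rel = γmv, p_class = mv
Ratio = γ = 1/√(1 - 0.867²)
= 1/√(0.248311) = 2.007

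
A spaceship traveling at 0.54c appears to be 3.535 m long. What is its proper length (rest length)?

Contracted length L = 3.535 m
γ = 1/√(1 - 0.54²) = 1.188
L₀ = γL = 1.188 × 3.535 = 4.200 m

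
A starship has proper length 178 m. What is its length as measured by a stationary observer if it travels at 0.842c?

Proper length L₀ = 178 m
γ = 1/√(1 - 0.842²) = 1.8536
L = L₀/γ = 178/1.8536 = 96.03 m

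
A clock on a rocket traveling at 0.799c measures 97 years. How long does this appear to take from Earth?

Proper time Δt₀ = 97 years
γ = 1/√(1 - 0.799²) = 1.663
Δt = γΔt₀ = 1.663 × 97 = 161.3 years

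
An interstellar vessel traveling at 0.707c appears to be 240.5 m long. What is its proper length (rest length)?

Contracted length L = 240.5 m
γ = 1/√(1 - 0.707²) = 1.414
L₀ = γL = 1.414 × 240.5 = 340.1 m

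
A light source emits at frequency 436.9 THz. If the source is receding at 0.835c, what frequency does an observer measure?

β = v/c = 0.835
(1-β)/(1+β) = 0.165/1.835 = 0.08992
Doppler factor = √(0.08992) = 0.2999
f_obs = 436.9 × 0.2999 = 131.0 THz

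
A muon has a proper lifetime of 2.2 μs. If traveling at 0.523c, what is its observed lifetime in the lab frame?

Proper lifetime τ₀ = 2.2 μs
γ = 1/√(1 - 0.523²) = 1.173
τ = γτ₀ = 1.173 × 2.2 μs = 2.581 μs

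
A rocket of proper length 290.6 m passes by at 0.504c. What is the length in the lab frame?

Proper length L₀ = 290.6 m
γ = 1/√(1 - 0.504²) = 1.1578
L = L₀/γ = 290.6/1.1578 = 251.0 m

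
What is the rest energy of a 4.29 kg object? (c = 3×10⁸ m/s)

c² = (3×10⁸)² = 9.000×10¹⁶ m²/s²
E₀ = mc² = 4.29 × 9.000×10¹⁶ = 3.861×10¹⁷ J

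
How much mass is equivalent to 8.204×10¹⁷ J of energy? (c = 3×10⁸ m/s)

From E = mc², we get m = E/c²
c² = (3×10⁸)² = 9×10¹⁶ m²/s²
m = 8.204×10¹⁷ / 9×10¹⁶ = 9.116 kg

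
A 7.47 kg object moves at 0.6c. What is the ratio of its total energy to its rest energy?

E = γmc², E₀ = mc²
E/E₀ = γ = 1/√(1 - 0.6²) = 1.250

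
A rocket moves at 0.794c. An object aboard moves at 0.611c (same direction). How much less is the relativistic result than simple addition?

Classical: u' + v = 0.611 + 0.794 = 1.405c
Relativistic: u = (0.611 + 0.794)/(1 + 0.485134) = 1.405/1.485134 = 0.9460c
Difference: 1.405 - 0.9460 = 0.4590c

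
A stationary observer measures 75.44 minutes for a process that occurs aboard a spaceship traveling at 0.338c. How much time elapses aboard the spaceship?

Dilated time Δt = 75.44 minutes
γ = 1/√(1 - 0.338²) = 1.0625
Δt₀ = Δt/γ = 75.44/1.0625 = 71.00 minutes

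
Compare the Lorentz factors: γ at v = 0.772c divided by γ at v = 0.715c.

γ₁ = 1/√(1 - 0.772²) = 1.573
γ₂ = 1/√(1 - 0.715²) = 1.430
γ₁/γ₂ = 1.573/1.430 = 1.100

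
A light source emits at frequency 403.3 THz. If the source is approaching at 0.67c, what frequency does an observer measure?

β = v/c = 0.67
(1+β)/(1-β) = 1.67/0.33 = 5.0606
Doppler factor = √(5.0606) = 2.2496
f_obs = 403.3 × 2.2496 = 907.3 THz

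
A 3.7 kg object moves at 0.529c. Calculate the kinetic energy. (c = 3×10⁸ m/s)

γ = 1/√(1 - 0.529²) = 1.17838
γ - 1 = 0.17838
KE = (γ-1)mc² = 0.17838 × 3.7 × (3×10⁸)² = 5.940×10¹⁶ J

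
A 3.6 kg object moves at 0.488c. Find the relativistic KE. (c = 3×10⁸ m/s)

γ = 1/√(1 - 0.488²) = 1.14568
γ - 1 = 0.14568
KE = (γ-1)mc² = 0.14568 × 3.6 × (3×10⁸)² = 4.720×10¹⁶ J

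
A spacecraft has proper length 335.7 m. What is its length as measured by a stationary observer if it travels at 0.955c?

Proper length L₀ = 335.7 m
γ = 1/√(1 - 0.955²) = 3.3715
L = L₀/γ = 335.7/3.3715 = 99.57 m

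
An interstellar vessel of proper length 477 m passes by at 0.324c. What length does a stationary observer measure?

Proper length L₀ = 477 m
γ = 1/√(1 - 0.324²) = 1.057
L = L₀/γ = 477/1.057 = 451.3 m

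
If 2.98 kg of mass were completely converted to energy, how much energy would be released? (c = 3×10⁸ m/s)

Using E = mc²:
c² = (3×10⁸)² = 9×10¹⁶ m²/s²
E = 2.98 × 9×10¹⁶ = 2.682×10¹⁷ J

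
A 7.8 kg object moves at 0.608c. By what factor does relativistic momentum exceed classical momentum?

p_rel = γmv, p_class = mv
Ratio = γ = 1/√(1 - 0.608²) = 1.260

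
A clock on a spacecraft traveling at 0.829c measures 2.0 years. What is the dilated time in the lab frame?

Proper time Δt₀ = 2.0 years
γ = 1/√(1 - 0.829²) = 1.788
Δt = γΔt₀ = 1.788 × 2.0 = 3.576 years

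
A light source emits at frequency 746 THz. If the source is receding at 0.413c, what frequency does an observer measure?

β = v/c = 0.413
(1-β)/(1+β) = 0.587/1.413 = 0.4154
Doppler factor = √(0.4154) = 0.6445
f_obs = 746 × 0.6445 = 480.8 THz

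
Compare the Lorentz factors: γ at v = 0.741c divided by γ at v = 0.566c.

γ₁ = 1/√(1 - 0.741²) = 1.489
γ₂ = 1/√(1 - 0.566²) = 1.213
γ₁/γ₂ = 1.489/1.213 = 1.228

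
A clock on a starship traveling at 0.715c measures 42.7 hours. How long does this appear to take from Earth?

Proper time Δt₀ = 42.7 hours
γ = 1/√(1 - 0.715²) = 1.4304
Δt = γΔt₀ = 1.4304 × 42.7 = 61.08 hours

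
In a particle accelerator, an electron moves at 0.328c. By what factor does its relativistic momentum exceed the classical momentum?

p_rel = γmv, p_class = mv
Ratio = γ = 1/√(1 - 0.328²)
= 1/√(0.892416) = 1.059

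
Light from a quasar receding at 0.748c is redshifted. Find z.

β = 0.748
(1+β)/(1-β) = 1.748/0.252 = 6.937
√(6.937) = 2.634
z = 2.634 - 1 = 1.634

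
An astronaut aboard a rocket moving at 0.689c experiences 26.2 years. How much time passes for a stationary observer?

Proper time Δt₀ = 26.2 years
γ = 1/√(1 - 0.689²) = 1.3798
Δt = γΔt₀ = 1.3798 × 26.2 = 36.15 years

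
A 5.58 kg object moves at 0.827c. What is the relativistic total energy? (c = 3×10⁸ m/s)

γ = 1/√(1 - 0.827²) = 1.7787
mc² = 5.58 × (3×10⁸)² = 5.022×10¹⁷ J
E = γmc² = 1.7787 × 5.022×10¹⁷ = 8.933×10¹⁷ J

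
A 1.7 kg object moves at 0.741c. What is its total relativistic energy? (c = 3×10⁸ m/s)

γ = 1/√(1 - 0.741²) = 1.489
mc² = 1.7 × (3×10⁸)² = 1.530×10¹⁷ J
E = γmc² = 1.489 × 1.530×10¹⁷ = 2.278×10¹⁷ J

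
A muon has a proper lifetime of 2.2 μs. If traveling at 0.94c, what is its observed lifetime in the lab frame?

Proper lifetime τ₀ = 2.2 μs
γ = 1/√(1 - 0.94²) = 2.931
τ = γτ₀ = 2.931 × 2.2 μs = 6.448 μs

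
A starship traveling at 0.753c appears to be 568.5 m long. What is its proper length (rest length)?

Contracted length L = 568.5 m
γ = 1/√(1 - 0.753²) = 1.51971
L₀ = γL = 1.51971 × 568.5 = 864.0 m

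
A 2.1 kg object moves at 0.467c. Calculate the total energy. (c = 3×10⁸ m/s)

γ = 1/√(1 - 0.467²) = 1.1309
mc² = 2.1 × (3×10⁸)² = 1.890×10¹⁷ J
E = γmc² = 1.1309 × 1.890×10¹⁷ = 2.137×10¹⁷ J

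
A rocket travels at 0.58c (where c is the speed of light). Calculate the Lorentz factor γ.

v/c = 0.58, so (v/c)² = 0.3364
1 - (v/c)² = 0.6636
γ = 1/√(0.6636) = 1.228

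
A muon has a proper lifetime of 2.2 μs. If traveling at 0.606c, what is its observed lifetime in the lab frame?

Proper lifetime τ₀ = 2.2 μs
γ = 1/√(1 - 0.606²) = 1.2571
τ = γτ₀ = 1.2571 × 2.2 μs = 2.766 μs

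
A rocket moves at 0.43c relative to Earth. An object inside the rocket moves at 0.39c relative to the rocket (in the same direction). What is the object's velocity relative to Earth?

u = (u' + v)/(1 + u'v/c²)
Numerator: 0.39 + 0.43 = 0.82
Denominator: 1 + 0.1677 = 1.1677
u = 0.82/1.1677 = 0.7022c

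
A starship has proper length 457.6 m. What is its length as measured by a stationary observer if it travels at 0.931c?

Proper length L₀ = 457.6 m
γ = 1/√(1 - 0.931²) = 2.740
L = L₀/γ = 457.6/2.740 = 167.0 m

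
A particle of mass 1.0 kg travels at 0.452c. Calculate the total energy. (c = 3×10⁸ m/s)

γ = 1/√(1 - 0.452²) = 1.121
mc² = 1.0 × (3×10⁸)² = 9.000×10¹⁶ J
E = γmc² = 1.121 × 9.000×10¹⁶ = 1.009×10¹⁷ J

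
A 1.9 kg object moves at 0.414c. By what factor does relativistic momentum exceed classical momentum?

p_rel = γmv, p_class = mv
Ratio = γ = 1/√(1 - 0.414²) = 1.099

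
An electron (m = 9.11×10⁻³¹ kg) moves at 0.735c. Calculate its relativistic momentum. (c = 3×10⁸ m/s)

γ = 1/√(1 - 0.735²) = 1.47478
v = 0.735 × 3×10⁸ = 2.205×10⁸ m/s
p = γmv = 1.47478 × 9.11×10⁻³¹ × 2.205×10⁸ = 2.962×10⁻²² kg·m/s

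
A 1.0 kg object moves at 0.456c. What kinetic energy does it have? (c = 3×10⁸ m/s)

γ = 1/√(1 - 0.456²) = 1.12362
γ - 1 = 0.12362
KE = (γ-1)mc² = 0.12362 × 1.0 × (3×10⁸)² = 1.113×10¹⁶ J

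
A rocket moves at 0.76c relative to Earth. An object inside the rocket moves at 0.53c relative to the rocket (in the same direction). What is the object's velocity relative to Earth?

u = (u' + v)/(1 + u'v/c²)
Numerator: 0.53 + 0.76 = 1.29
Denominator: 1 + 0.4028 = 1.4028
u = 1.29/1.4028 = 0.9196c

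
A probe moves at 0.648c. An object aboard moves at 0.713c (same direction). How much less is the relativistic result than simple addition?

Classical: u' + v = 0.713 + 0.648 = 1.361c
Relativistic: u = (0.713 + 0.648)/(1 + 0.462024) = 1.361/1.462024 = 0.9309c
Difference: 1.361 - 0.9309 = 0.4301c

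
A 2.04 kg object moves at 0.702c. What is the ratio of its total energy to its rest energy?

E = γmc², E₀ = mc²
E/E₀ = γ = 1/√(1 - 0.702²) = 1.404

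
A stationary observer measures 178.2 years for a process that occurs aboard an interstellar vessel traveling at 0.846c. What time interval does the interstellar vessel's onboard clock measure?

Dilated time Δt = 178.2 years
γ = 1/√(1 - 0.846²) = 1.8755
Δt₀ = Δt/γ = 178.2/1.8755 = 95.01 years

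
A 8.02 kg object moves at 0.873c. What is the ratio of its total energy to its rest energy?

E = γmc², E₀ = mc²
E/E₀ = γ = 1/√(1 - 0.873²) = 2.050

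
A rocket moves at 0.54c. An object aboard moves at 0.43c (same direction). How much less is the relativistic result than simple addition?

Classical: u' + v = 0.43 + 0.54 = 0.97c
Relativistic: u = (0.43 + 0.54)/(1 + 0.2322) = 0.97/1.2322 = 0.7872c
Difference: 0.97 - 0.7872 = 0.1828c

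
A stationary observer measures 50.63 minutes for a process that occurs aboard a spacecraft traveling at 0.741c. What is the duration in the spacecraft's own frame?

Dilated time Δt = 50.63 minutes
γ = 1/√(1 - 0.741²) = 1.489
Δt₀ = Δt/γ = 50.63/1.489 = 34.00 minutes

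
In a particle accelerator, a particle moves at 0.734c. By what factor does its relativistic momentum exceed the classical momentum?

p_rel = γmv, p_class = mv
Ratio = γ = 1/√(1 - 0.734²)
= 1/√(0.461244) = 1.472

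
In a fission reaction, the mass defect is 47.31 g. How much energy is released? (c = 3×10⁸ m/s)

Convert mass defect: Δm = 47.31 g = 0.04731 kg
E = Δm·c² = 0.04731 × (3×10⁸)²
= 0.04731 × 9×10¹⁶ = 4.258×10¹⁵ J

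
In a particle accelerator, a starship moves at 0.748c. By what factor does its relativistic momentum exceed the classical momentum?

p_rel = γmv, p_class = mv
Ratio = γ = 1/√(1 - 0.748²)
= 1/√(0.440496) = 1.507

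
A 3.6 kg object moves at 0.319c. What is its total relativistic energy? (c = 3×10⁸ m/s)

γ = 1/√(1 - 0.319²) = 1.0551
mc² = 3.6 × (3×10⁸)² = 3.240×10¹⁷ J
E = γmc² = 1.0551 × 3.240×10¹⁷ = 3.419×10¹⁷ J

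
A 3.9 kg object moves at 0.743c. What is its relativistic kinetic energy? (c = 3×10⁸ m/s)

γ = 1/√(1 - 0.743²) = 1.4941
γ - 1 = 0.4941
KE = (γ-1)mc² = 0.4941 × 3.9 × (3×10⁸)² = 1.734×10¹⁷ J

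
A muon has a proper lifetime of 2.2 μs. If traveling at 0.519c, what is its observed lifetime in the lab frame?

Proper lifetime τ₀ = 2.2 μs
γ = 1/√(1 - 0.519²) = 1.170
τ = γτ₀ = 1.170 × 2.2 μs = 2.574 μs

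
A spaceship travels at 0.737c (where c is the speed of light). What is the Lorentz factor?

v/c = 0.737, so (v/c)² = 0.543169
1 - (v/c)² = 0.456831
γ = 1/√(0.456831) = 1.480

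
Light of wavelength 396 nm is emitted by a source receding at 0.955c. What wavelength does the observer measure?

β = 0.955
Wavelength Doppler factor = √(1.955/0.045) = √(43.44) = 6.591
λ_obs = 396 × 6.591 = 2610 nm (redshift)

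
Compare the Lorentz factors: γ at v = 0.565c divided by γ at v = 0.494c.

γ₁ = 1/√(1 - 0.565²) = 1.212
γ₂ = 1/√(1 - 0.494²) = 1.150
γ₁/γ₂ = 1.212/1.150 = 1.054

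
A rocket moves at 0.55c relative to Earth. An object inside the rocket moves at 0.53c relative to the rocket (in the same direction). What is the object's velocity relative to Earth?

u = (u' + v)/(1 + u'v/c²)
Numerator: 0.53 + 0.55 = 1.08
Denominator: 1 + 0.2915 = 1.2915
u = 1.08/1.2915 = 0.8362c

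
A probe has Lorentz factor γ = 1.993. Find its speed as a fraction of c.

From γ = 1/√(1 - v²/c²):
1/γ² = 1/1.993² = 0.2518
v²/c² = 1 - 0.2518 = 0.7482
v/c = √(0.7482) = 0.8650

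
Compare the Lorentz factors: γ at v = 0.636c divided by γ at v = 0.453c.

γ₁ = 1/√(1 - 0.636²) = 1.296
γ₂ = 1/√(1 - 0.453²) = 1.122
γ₁/γ₂ = 1.296/1.122 = 1.155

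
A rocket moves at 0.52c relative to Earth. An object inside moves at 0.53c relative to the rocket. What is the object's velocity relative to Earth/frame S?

u = (u' + v)/(1 + u'v/c²)
Numerator: 0.53 + 0.52 = 1.05
Denominator: 1 + 0.2756 = 1.2756
u = 1.05/1.2756 = 0.8231c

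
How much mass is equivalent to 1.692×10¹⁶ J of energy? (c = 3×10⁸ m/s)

From E = mc², we get m = E/c²
c² = (3×10⁸)² = 9×10¹⁶ m²/s²
m = 1.692×10¹⁶ / 9×10¹⁶ = 0.1880 kg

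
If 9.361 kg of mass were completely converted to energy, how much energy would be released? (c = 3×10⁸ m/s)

Using E = mc²:
c² = (3×10⁸)² = 9×10¹⁶ m²/s²
E = 9.361 × 9×10¹⁶ = 8.425×10¹⁷ J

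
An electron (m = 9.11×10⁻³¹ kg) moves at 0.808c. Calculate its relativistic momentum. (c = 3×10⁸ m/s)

γ = 1/√(1 - 0.808²) = 1.6973
v = 0.808 × 3×10⁸ = 2.424×10⁸ m/s
p = γmv = 1.6973 × 9.11×10⁻³¹ × 2.424×10⁸ = 3.748×10⁻²² kg·m/s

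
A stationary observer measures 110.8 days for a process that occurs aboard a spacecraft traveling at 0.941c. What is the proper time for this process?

Dilated time Δt = 110.8 days
γ = 1/√(1 - 0.941²) = 2.955
Δt₀ = Δt/γ = 110.8/2.955 = 37.50 days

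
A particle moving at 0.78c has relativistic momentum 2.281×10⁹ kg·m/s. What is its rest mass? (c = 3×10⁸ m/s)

γ = 1/√(1 - 0.78²) = 1.598
v = 0.78 × 3×10⁸ = 2.340×10⁸ m/s
m = p/(γv) = 2.281×10⁹/(1.598 × 2.340×10⁸) = 6.100 kg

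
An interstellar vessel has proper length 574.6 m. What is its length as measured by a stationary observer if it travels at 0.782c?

Proper length L₀ = 574.6 m
γ = 1/√(1 - 0.782²) = 1.6044
L = L₀/γ = 574.6/1.6044 = 358.1 m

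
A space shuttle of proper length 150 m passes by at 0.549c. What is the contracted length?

Proper length L₀ = 150 m
γ = 1/√(1 - 0.549²) = 1.196
L = L₀/γ = 150/1.196 = 125.4 m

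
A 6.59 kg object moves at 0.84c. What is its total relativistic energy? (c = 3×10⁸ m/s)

γ = 1/√(1 - 0.84²) = 1.843
mc² = 6.59 × (3×10⁸)² = 5.931×10¹⁷ J
E = γmc² = 1.843 × 5.931×10¹⁷ = 1.093×10¹⁸ J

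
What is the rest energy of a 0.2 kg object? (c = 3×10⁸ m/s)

c² = (3×10⁸)² = 9.000×10¹⁶ m²/s²
E₀ = mc² = 0.2 × 9.000×10¹⁶ = 1.800×10¹⁶ J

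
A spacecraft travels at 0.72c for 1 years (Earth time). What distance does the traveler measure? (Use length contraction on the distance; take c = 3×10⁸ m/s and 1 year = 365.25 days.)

Earth distance: d = v × t = 0.72c × 1 yr = 6.816×10¹⁵ m
γ = 1.441
d' = d/γ = 6.816×10¹⁵/1.441 = 4.730×10¹⁵ m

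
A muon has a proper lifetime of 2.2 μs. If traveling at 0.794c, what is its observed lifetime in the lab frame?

Proper lifetime τ₀ = 2.2 μs
γ = 1/√(1 - 0.794²) = 1.645
τ = γτ₀ = 1.645 × 2.2 μs = 3.619 μs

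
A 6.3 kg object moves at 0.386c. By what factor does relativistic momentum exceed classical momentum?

p_rel = γmv, p_class = mv
Ratio = γ = 1/√(1 - 0.386²) = 1.084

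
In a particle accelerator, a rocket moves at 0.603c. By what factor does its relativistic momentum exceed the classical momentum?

p_rel = γmv, p_class = mv
Ratio = γ = 1/√(1 - 0.603²)
= 1/√(0.636391) = 1.254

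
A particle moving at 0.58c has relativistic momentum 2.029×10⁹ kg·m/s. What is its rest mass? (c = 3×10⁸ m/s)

γ = 1/√(1 - 0.58²) = 1.2276
v = 0.58 × 3×10⁸ = 1.740×10⁸ m/s
m = p/(γv) = 2.029×10⁹/(1.2276 × 1.740×10⁸) = 9.499 kg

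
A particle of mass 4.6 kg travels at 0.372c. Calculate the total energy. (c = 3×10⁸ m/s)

γ = 1/√(1 - 0.372²) = 1.0773
mc² = 4.6 × (3×10⁸)² = 4.140×10¹⁷ J
E = γmc² = 1.0773 × 4.140×10¹⁷ = 4.460×10¹⁷ J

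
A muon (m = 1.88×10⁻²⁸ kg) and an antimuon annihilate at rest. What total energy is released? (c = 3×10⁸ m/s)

Both particles have the same rest mass, so total mass = 2m
E = 2m·c² = 2 × 1.88×10⁻²⁸ × (3×10⁸)²
= 2 × 1.88×10⁻²⁸ × 9×10¹⁶
= 3.384×10⁻¹¹ J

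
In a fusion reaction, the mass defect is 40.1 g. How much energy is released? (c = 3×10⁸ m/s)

Convert mass defect: Δm = 40.1 g = 0.0401 kg
E = Δm·c² = 0.0401 × (3×10⁸)²
= 0.0401 × 9×10¹⁶ = 3.609×10¹⁵ J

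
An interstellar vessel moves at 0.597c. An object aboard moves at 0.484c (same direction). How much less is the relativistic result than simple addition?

Classical: u' + v = 0.484 + 0.597 = 1.081c
Relativistic: u = (0.484 + 0.597)/(1 + 0.288948) = 1.081/1.288948 = 0.8387c
Difference: 1.081 - 0.8387 = 0.2423c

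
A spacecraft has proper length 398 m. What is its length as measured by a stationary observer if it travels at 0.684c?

Proper length L₀ = 398 m
γ = 1/√(1 - 0.684²) = 1.371
L = L₀/γ = 398/1.371 = 290.3 m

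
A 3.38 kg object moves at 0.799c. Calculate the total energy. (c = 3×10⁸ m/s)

γ = 1/√(1 - 0.799²) = 1.663
mc² = 3.38 × (3×10⁸)² = 3.042×10¹⁷ J
E = γmc² = 1.663 × 3.042×10¹⁷ = 5.059×10¹⁷ J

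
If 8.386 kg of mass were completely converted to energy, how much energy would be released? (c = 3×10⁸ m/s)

Using E = mc²:
c² = (3×10⁸)² = 9×10¹⁶ m²/s²
E = 8.386 × 9×10¹⁶ = 7.547×10¹⁷ J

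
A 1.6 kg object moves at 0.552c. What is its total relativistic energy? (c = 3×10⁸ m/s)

γ = 1/√(1 - 0.552²) = 1.199
mc² = 1.6 × (3×10⁸)² = 1.440×10¹⁷ J
E = γmc² = 1.199 × 1.440×10¹⁷ = 1.727×10¹⁷ J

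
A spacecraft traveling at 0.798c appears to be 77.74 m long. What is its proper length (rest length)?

Contracted length L = 77.74 m
γ = 1/√(1 - 0.798²) = 1.659
L₀ = γL = 1.659 × 77.74 = 129.0 m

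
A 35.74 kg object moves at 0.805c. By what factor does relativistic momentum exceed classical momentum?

p_rel = γmv, p_class = mv
Ratio = γ = 1/√(1 - 0.805²) = 1.686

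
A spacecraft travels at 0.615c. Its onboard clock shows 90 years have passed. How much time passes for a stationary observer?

Proper time Δt₀ = 90 years
γ = 1/√(1 - 0.615²) = 1.268
Δt = γΔt₀ = 1.268 × 90 = 114.1 years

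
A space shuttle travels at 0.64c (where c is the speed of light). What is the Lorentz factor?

v/c = 0.64, so (v/c)² = 0.4096
1 - (v/c)² = 0.5904
γ = 1/√(0.5904) = 1.301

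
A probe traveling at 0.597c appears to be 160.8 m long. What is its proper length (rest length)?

Contracted length L = 160.8 m
γ = 1/√(1 - 0.597²) = 1.2465
L₀ = γL = 1.2465 × 160.8 = 200.4 m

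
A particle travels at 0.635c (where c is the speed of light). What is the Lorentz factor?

v/c = 0.635, so (v/c)² = 0.403225
1 - (v/c)² = 0.596775
γ = 1/√(0.596775) = 1.294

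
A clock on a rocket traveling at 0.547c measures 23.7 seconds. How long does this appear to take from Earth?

Proper time Δt₀ = 23.7 seconds
γ = 1/√(1 - 0.547²) = 1.1946
Δt = γΔt₀ = 1.1946 × 23.7 = 28.31 seconds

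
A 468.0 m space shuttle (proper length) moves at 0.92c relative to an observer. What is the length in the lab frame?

Proper length L₀ = 468.0 m
γ = 1/√(1 - 0.92²) = 2.552
L = L₀/γ = 468.0/2.552 = 183.4 m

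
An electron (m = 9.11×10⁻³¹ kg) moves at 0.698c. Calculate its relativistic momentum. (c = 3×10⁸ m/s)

γ = 1/√(1 - 0.698²) = 1.3965
v = 0.698 × 3×10⁸ = 2.094×10⁸ m/s
p = γmv = 1.3965 × 9.11×10⁻³¹ × 2.094×10⁸ = 2.664×10⁻²² kg·m/s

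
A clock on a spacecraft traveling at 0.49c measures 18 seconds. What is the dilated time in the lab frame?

Proper time Δt₀ = 18 seconds
γ = 1/√(1 - 0.49²) = 1.147
Δt = γΔt₀ = 1.147 × 18 = 20.65 seconds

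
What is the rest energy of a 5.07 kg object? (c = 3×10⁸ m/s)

c² = (3×10⁸)² = 9.000×10¹⁶ m²/s²
E₀ = mc² = 5.07 × 9.000×10¹⁶ = 4.563×10¹⁷ J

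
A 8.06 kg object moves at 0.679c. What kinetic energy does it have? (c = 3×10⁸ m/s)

γ = 1/√(1 - 0.679²) = 1.3621
γ - 1 = 0.3621
KE = (γ-1)mc² = 0.3621 × 8.06 × (3×10⁸)² = 2.627×10¹⁷ J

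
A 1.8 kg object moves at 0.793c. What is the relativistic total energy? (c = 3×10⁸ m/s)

γ = 1/√(1 - 0.793²) = 1.6414
mc² = 1.8 × (3×10⁸)² = 1.620×10¹⁷ J
E = γmc² = 1.6414 × 1.620×10¹⁷ = 2.659×10¹⁷ J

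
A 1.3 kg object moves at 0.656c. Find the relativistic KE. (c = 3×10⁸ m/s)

γ = 1/√(1 - 0.656²) = 1.32492
γ - 1 = 0.32492
KE = (γ-1)mc² = 0.32492 × 1.3 × (3×10⁸)² = 3.802×10¹⁶ J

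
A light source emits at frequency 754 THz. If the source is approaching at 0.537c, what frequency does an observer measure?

β = v/c = 0.537
(1+β)/(1-β) = 1.537/0.463 = 3.320
Doppler factor = √(3.320) = 1.822
f_obs = 754 × 1.822 = 1374 THz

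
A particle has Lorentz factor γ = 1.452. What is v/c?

From γ = 1/√(1 - v²/c²):
1/γ² = 1/1.452² = 0.47431
v²/c² = 1 - 0.47431 = 0.52569
v/c = √(0.52569) = 0.7250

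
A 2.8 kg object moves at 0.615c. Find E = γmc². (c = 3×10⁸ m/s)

γ = 1/√(1 - 0.615²) = 1.2682
mc² = 2.8 × (3×10⁸)² = 2.520×10¹⁷ J
E = γmc² = 1.2682 × 2.520×10¹⁷ = 3.196×10¹⁷ J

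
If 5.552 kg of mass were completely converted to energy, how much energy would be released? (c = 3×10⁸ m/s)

Using E = mc²:
c² = (3×10⁸)² = 9×10¹⁶ m²/s²
E = 5.552 × 9×10¹⁶ = 4.997×10¹⁷ J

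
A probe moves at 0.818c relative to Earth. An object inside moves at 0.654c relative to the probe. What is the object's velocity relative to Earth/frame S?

u = (u' + v)/(1 + u'v/c²)
Numerator: 0.654 + 0.818 = 1.472
Denominator: 1 + 0.534972 = 1.534972
u = 1.472/1.534972 = 0.9590c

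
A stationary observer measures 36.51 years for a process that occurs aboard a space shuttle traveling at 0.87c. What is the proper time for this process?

Dilated time Δt = 36.51 years
γ = 1/√(1 - 0.87²) = 2.028
Δt₀ = Δt/γ = 36.51/2.028 = 18.00 years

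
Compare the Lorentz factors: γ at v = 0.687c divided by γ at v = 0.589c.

γ₁ = 1/√(1 - 0.687²) = 1.376
γ₂ = 1/√(1 - 0.589²) = 1.237
γ₁/γ₂ = 1.376/1.237 = 1.112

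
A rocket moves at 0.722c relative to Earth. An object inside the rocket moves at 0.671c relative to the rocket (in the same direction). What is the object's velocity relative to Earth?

u = (u' + v)/(1 + u'v/c²)
Numerator: 0.671 + 0.722 = 1.393
Denominator: 1 + 0.484462 = 1.484462
u = 1.393/1.484462 = 0.9384c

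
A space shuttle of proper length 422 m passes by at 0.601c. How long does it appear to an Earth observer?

Proper length L₀ = 422 m
γ = 1/√(1 - 0.601²) = 1.251
L = L₀/γ = 422/1.251 = 337.3 m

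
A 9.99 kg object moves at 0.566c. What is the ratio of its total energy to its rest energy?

E = γmc², E₀ = mc²
E/E₀ = γ = 1/√(1 - 0.566²) = 1.213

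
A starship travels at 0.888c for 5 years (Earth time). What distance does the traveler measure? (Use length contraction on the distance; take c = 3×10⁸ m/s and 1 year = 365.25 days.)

Earth distance: d = v × t = 0.888c × 5 yr = 4.2035×10¹⁶ m
γ = 2.1747
d' = d/γ = 4.2035×10¹⁶/2.1747 = 1.933×10¹⁶ m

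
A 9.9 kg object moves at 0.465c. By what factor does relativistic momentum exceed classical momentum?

p_rel = γmv, p_class = mv
Ratio = γ = 1/√(1 - 0.465²) = 1.130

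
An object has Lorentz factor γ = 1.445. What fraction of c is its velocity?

From γ = 1/√(1 - v²/c²):
1/γ² = 1/1.445² = 0.4789
v²/c² = 1 - 0.4789 = 0.5211
v/c = √(0.5211) = 0.7219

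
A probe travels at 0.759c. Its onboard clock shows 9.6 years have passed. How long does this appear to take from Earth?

Proper time Δt₀ = 9.6 years
γ = 1/√(1 - 0.759²) = 1.5359
Δt = γΔt₀ = 1.5359 × 9.6 = 14.74 years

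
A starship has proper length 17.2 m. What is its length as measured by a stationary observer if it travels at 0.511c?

Proper length L₀ = 17.2 m
γ = 1/√(1 - 0.511²) = 1.1634
L = L₀/γ = 17.2/1.1634 = 14.78 m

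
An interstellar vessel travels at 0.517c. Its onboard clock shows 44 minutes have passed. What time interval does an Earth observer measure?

Proper time Δt₀ = 44 minutes
γ = 1/√(1 - 0.517²) = 1.1682
Δt = γΔt₀ = 1.1682 × 44 = 51.40 minutes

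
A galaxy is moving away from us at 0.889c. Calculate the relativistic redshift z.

β = 0.889
(1+β)/(1-β) = 1.889/0.111 = 17.018
√(17.018) = 4.125
z = 4.125 - 1 = 3.125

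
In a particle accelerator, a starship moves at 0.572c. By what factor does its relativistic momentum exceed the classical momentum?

p_rel = γmv, p_class = mv
Ratio = γ = 1/√(1 - 0.572²)
= 1/√(0.672816) = 1.219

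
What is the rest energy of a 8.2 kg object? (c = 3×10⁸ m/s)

c² = (3×10⁸)² = 9.000×10¹⁶ m²/s²
E₀ = mc² = 8.2 × 9.000×10¹⁶ = 7.380×10¹⁷ J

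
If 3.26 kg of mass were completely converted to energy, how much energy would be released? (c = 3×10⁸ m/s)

Using E = mc²:
c² = (3×10⁸)² = 9×10¹⁶ m²/s²
E = 3.26 × 9×10¹⁶ = 2.934×10¹⁷ J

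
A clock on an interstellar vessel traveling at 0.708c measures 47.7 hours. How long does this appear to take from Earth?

Proper time Δt₀ = 47.7 hours
γ = 1/√(1 - 0.708²) = 1.416
Δt = γΔt₀ = 1.416 × 47.7 = 67.54 hours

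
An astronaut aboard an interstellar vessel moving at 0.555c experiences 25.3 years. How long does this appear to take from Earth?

Proper time Δt₀ = 25.3 years
γ = 1/√(1 - 0.555²) = 1.202
Δt = γΔt₀ = 1.202 × 25.3 = 30.41 years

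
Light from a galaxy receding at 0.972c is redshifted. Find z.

β = 0.972
(1+β)/(1-β) = 1.972/0.028 = 70.43
√(70.43) = 8.392
z = 8.392 - 1 = 7.392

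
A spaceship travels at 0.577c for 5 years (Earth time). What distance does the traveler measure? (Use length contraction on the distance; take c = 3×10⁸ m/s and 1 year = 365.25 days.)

Earth distance: d = v × t = 0.577c × 5 yr = 2.731×10¹⁶ m
γ = 1.224
d' = d/γ = 2.731×10¹⁶/1.224 = 2.231×10¹⁶ m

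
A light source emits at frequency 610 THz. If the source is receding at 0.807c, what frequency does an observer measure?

β = v/c = 0.807
(1-β)/(1+β) = 0.193/1.807 = 0.106807
Doppler factor = √(0.106807) = 0.32681
f_obs = 610 × 0.32681 = 199.4 THz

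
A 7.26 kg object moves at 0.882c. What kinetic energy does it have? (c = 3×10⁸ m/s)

γ = 1/√(1 - 0.882²) = 2.122
γ - 1 = 1.122
KE = (γ-1)mc² = 1.122 × 7.26 × (3×10⁸)² = 7.331×10¹⁷ J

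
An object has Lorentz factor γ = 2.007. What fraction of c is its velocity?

From γ = 1/√(1 - v²/c²):
1/γ² = 1/2.007² = 0.2483
v²/c² = 1 - 0.2483 = 0.7517
v/c = √(0.7517) = 0.8670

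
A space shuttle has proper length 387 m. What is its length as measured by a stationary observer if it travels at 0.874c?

Proper length L₀ = 387 m
γ = 1/√(1 - 0.874²) = 2.0579
L = L₀/γ = 387/2.0579 = 188.1 m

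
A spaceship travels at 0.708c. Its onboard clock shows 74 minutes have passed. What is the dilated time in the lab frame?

Proper time Δt₀ = 74 minutes
γ = 1/√(1 - 0.708²) = 1.416
Δt = γΔt₀ = 1.416 × 74 = 104.8 minutes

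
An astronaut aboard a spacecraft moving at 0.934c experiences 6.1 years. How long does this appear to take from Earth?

Proper time Δt₀ = 6.1 years
γ = 1/√(1 - 0.934²) = 2.799
Δt = γΔt₀ = 2.799 × 6.1 = 17.07 years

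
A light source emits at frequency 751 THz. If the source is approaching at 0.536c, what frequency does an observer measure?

β = v/c = 0.536
(1+β)/(1-β) = 1.536/0.464 = 3.310
Doppler factor = √(3.310) = 1.819
f_obs = 751 × 1.819 = 1366 THz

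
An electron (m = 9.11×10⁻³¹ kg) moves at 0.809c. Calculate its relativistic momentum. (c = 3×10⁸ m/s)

γ = 1/√(1 - 0.809²) = 1.701
v = 0.809 × 3×10⁸ = 2.427×10⁸ m/s
p = γmv = 1.701 × 9.11×10⁻³¹ × 2.427×10⁸ = 3.761×10⁻²² kg·m/s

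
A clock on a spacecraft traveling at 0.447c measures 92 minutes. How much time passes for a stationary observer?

Proper time Δt₀ = 92 minutes
γ = 1/√(1 - 0.447²) = 1.1179
Δt = γΔt₀ = 1.1179 × 92 = 102.8 minutes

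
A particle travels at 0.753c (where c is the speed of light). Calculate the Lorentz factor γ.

v/c = 0.753, so (v/c)² = 0.567009
1 - (v/c)² = 0.432991
γ = 1/√(0.432991) = 1.520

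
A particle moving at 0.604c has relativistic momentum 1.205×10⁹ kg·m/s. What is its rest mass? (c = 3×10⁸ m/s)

γ = 1/√(1 - 0.604²) = 1.2547
v = 0.604 × 3×10⁸ = 1.812×10⁸ m/s
m = p/(γv) = 1.205×10⁹/(1.2547 × 1.812×10⁸) = 5.300 kg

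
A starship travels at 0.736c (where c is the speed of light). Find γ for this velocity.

v/c = 0.736, so (v/c)² = 0.541696
1 - (v/c)² = 0.458304
γ = 1/√(0.458304) = 1.477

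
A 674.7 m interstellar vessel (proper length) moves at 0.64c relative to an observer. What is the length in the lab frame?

Proper length L₀ = 674.7 m
γ = 1/√(1 - 0.64²) = 1.3014
L = L₀/γ = 674.7/1.3014 = 518.4 m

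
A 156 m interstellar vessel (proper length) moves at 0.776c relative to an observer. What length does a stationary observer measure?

Proper length L₀ = 156 m
γ = 1/√(1 - 0.776²) = 1.5855
L = L₀/γ = 156/1.5855 = 98.39 m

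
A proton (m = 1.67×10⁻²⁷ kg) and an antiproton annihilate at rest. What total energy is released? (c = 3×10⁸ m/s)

Both particles have the same rest mass, so total mass = 2m
E = 2m·c² = 2 × 1.67×10⁻²⁷ × (3×10⁸)²
= 2 × 1.67×10⁻²⁷ × 9×10¹⁶
= 3.006×10⁻¹⁰ J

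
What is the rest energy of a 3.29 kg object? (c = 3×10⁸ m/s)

c² = (3×10⁸)² = 9.000×10¹⁶ m²/s²
E₀ = mc² = 3.29 × 9.000×10¹⁶ = 2.961×10¹⁷ J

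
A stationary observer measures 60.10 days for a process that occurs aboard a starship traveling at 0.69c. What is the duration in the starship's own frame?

Dilated time Δt = 60.10 days
γ = 1/√(1 - 0.69²) = 1.3816
Δt₀ = Δt/γ = 60.10/1.3816 = 43.50 days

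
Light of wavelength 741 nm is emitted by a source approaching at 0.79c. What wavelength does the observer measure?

β = 0.79
Wavelength Doppler factor = √(0.21/1.79) = √(0.1173) = 0.3425
λ_obs = 741 × 0.3425 = 253.8 nm (blueshift)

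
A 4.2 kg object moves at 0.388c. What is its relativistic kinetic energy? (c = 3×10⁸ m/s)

γ = 1/√(1 - 0.388²) = 1.085
γ - 1 = 0.08500
KE = (γ-1)mc² = 0.08500 × 4.2 × (3×10⁸)² = 3.213×10¹⁶ J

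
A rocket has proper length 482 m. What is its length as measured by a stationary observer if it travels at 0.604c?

Proper length L₀ = 482 m
γ = 1/√(1 - 0.604²) = 1.255
L = L₀/γ = 482/1.255 = 384.1 m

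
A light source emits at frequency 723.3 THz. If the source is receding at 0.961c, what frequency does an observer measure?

β = v/c = 0.961
(1-β)/(1+β) = 0.039/1.961 = 0.01989
Doppler factor = √(0.01989) = 0.1410
f_obs = 723.3 × 0.1410 = 102.0 THz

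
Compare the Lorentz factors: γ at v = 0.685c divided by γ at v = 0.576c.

γ₁ = 1/√(1 - 0.685²) = 1.3726
γ₂ = 1/√(1 - 0.576²) = 1.2233
γ₁/γ₂ = 1.3726/1.2233 = 1.122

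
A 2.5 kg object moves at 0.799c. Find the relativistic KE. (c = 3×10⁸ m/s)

γ = 1/√(1 - 0.799²) = 1.663
γ - 1 = 0.6630
KE = (γ-1)mc² = 0.6630 × 2.5 × (3×10⁸)² = 1.492×10¹⁷ J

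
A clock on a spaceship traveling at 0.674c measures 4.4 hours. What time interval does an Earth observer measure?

Proper time Δt₀ = 4.4 hours
γ = 1/√(1 - 0.674²) = 1.3537
Δt = γΔt₀ = 1.3537 × 4.4 = 5.956 hours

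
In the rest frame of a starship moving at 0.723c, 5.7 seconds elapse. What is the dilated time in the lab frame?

Proper time Δt₀ = 5.7 seconds
γ = 1/√(1 - 0.723²) = 1.4475
Δt = γΔt₀ = 1.4475 × 5.7 = 8.251 seconds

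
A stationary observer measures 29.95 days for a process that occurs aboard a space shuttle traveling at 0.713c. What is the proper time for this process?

Dilated time Δt = 29.95 days
γ = 1/√(1 - 0.713²) = 1.426
Δt₀ = Δt/γ = 29.95/1.426 = 21.00 days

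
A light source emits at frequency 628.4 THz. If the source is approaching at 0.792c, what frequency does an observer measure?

β = v/c = 0.792
(1+β)/(1-β) = 1.792/0.208 = 8.615
Doppler factor = √(8.615) = 2.935
f_obs = 628.4 × 2.935 = 1844 THz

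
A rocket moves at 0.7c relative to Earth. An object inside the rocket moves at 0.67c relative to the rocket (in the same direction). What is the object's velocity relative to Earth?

u = (u' + v)/(1 + u'v/c²)
Numerator: 0.67 + 0.7 = 1.37
Denominator: 1 + 0.469 = 1.469
u = 1.37/1.469 = 0.9326c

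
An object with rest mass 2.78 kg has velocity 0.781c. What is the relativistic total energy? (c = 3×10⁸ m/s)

γ = 1/√(1 - 0.781²) = 1.601
mc² = 2.78 × (3×10⁸)² = 2.502×10¹⁷ J
E = γmc² = 1.601 × 2.502×10¹⁷ = 4.006×10¹⁷ J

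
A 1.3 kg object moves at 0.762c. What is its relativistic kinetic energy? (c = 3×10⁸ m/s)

γ = 1/√(1 - 0.762²) = 1.5442
γ - 1 = 0.5442
KE = (γ-1)mc² = 0.5442 × 1.3 × (3×10⁸)² = 6.367×10¹⁶ J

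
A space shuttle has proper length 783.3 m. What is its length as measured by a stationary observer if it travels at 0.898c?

Proper length L₀ = 783.3 m
γ = 1/√(1 - 0.898²) = 2.273
L = L₀/γ = 783.3/2.273 = 344.6 m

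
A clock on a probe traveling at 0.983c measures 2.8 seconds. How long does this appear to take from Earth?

Proper time Δt₀ = 2.8 seconds
γ = 1/√(1 - 0.983²) = 5.446
Δt = γΔt₀ = 5.446 × 2.8 = 15.25 seconds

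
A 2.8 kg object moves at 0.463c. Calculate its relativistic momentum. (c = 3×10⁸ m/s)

γ = 1/√(1 - 0.463²) = 1.1282
v = 0.463 × 3×10⁸ = 1.389×10⁸ m/s
p = γmv = 1.1282 × 2.8 × 1.389×10⁸ = 4.388×10⁸ kg·m/s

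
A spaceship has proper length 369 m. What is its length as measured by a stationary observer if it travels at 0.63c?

Proper length L₀ = 369 m
γ = 1/√(1 - 0.63²) = 1.2877
L = L₀/γ = 369/1.2877 = 286.6 m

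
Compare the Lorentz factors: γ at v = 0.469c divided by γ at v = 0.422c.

γ₁ = 1/√(1 - 0.469²) = 1.132
γ₂ = 1/√(1 - 0.422²) = 1.103
γ₁/γ₂ = 1.132/1.103 = 1.026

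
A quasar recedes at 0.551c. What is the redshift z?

β = 0.551
(1+β)/(1-β) = 1.551/0.449 = 3.4543
√(3.4543) = 1.8586
z = 1.8586 - 1 = 0.8586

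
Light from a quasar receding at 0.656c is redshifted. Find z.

β = 0.656
(1+β)/(1-β) = 1.656/0.344 = 4.814
√(4.814) = 2.194
z = 2.194 - 1 = 1.194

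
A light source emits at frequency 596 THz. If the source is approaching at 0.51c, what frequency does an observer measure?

β = v/c = 0.51
(1+β)/(1-β) = 1.51/0.49 = 3.0816
Doppler factor = √(3.0816) = 1.755
f_obs = 596 × 1.755 = 1046 THz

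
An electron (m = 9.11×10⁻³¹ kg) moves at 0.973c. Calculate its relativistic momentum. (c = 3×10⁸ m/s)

γ = 1/√(1 - 0.973²) = 4.333
v = 0.973 × 3×10⁸ = 2.919×10⁸ m/s
p = γmv = 4.333 × 9.11×10⁻³¹ × 2.919×10⁸ = 1.152×10⁻²¹ kg·m/s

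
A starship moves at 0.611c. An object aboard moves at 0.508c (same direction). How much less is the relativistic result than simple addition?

Classical: u' + v = 0.508 + 0.611 = 1.119c
Relativistic: u = (0.508 + 0.611)/(1 + 0.310388) = 1.119/1.310388 = 0.8539c
Difference: 1.119 - 0.8539 = 0.2651c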